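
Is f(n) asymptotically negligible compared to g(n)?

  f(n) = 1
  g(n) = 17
False

f(n) = 1 is O(1), and g(n) = 17 is O(1).
Since they have the same growth rate, f(n) = o(g(n)) is false.
(f = o(g) requires f to grow strictly slower, not equal.)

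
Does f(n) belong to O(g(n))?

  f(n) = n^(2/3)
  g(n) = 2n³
True

f(n) = n^(2/3) is O(n^(2/3)), and g(n) = 2n³ is O(n³).
Since O(n^(2/3)) ⊆ O(n³) (f grows no faster than g), f(n) = O(g(n)) is true.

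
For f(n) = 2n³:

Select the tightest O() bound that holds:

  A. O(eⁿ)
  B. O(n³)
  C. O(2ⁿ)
B

f(n) = 2n³ is O(n³).
All listed options are valid Big-O bounds (upper bounds),
but O(n³) is the tightest (smallest valid bound).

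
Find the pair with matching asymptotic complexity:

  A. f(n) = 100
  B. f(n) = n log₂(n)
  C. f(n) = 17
A and C

Examining each function:
  A. 100 is O(1)
  B. n log₂(n) is O(n log n)
  C. 17 is O(1)

Functions A and C both have the same complexity class.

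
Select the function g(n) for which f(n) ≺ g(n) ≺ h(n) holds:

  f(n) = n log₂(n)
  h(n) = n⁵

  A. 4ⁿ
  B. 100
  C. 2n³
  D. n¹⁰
C

We need g(n) with n log₂(n) = o(g(n)) and g(n) = o(n⁵), i.e. O(n log n) ≺ g ≺ O(n⁵).
Check each option:
  A. 4ⁿ — O(4ⁿ) does not grow strictly slower than h(n)
  B. 100 — O(1) does not grow strictly faster than f(n)
  C. 2n³ — O(n³) is strictly between O(n log n) and O(n⁵) ✓
  D. n¹⁰ — O(n¹⁰) does not grow strictly slower than h(n)

Only option C (2n³) lies strictly between.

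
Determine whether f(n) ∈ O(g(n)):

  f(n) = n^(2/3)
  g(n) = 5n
True

f(n) = n^(2/3) is O(n^(2/3)), and g(n) = 5n is O(n).
Since O(n^(2/3)) ⊆ O(n) (f grows no faster than g), f(n) = O(g(n)) is true.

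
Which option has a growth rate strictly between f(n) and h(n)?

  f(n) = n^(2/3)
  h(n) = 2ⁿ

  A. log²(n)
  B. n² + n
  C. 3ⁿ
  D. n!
B

We need g(n) with n^(2/3) = o(g(n)) and g(n) = o(2ⁿ), i.e. O(n^(2/3)) ≺ g ≺ O(2ⁿ).
Check each option:
  A. log²(n) — O(log² n) does not grow strictly faster than f(n)
  B. n² + n — O(n²) is strictly between O(n^(2/3)) and O(2ⁿ) ✓
  C. 3ⁿ — O(3ⁿ) does not grow strictly slower than h(n)
  D. n! — O(n!) does not grow strictly slower than h(n)

Only option B (n² + n) lies strictly between.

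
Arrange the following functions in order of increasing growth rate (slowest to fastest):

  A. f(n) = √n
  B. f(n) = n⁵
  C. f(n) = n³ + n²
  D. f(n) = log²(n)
D < A < C < B

Comparing growth rates:
D = log²(n) is O(log² n)
A = √n is O(√n)
C = n³ + n² is O(n³)
B = n⁵ is O(n⁵)

Therefore, the order from slowest to fastest is: D < A < C < B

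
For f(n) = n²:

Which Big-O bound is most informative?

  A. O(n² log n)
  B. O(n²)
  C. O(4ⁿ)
B

f(n) = n² is O(n²).
All listed options are valid Big-O bounds (upper bounds),
but O(n²) is the tightest (smallest valid bound).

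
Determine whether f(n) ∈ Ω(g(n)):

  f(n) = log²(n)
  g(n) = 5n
False

f(n) = log²(n) is O(log² n), and g(n) = 5n is O(n).
Since O(log² n) grows slower than O(n), f(n) = Ω(g(n)) is false.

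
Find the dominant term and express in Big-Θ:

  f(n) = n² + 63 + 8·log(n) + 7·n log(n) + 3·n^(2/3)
Θ(n²)

Order the terms by growth rate: 63 ≺ 8·log(n) ≺ 3·n^(2/3) ≺ 7·n log(n) ≺ n².
The fastest-growing term n² dominates as n → ∞; dropping its constant factor gives Θ(n²).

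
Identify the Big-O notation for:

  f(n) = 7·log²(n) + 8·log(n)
O(log² n)

The dominant term in 7·log²(n) + 8·log(n) is 7·log²(n), which is Θ(log² n).
Lower-order terms (8·log(n)) are asymptotically negligible.
Constants are absorbed, so the tightest bound is O(log² n).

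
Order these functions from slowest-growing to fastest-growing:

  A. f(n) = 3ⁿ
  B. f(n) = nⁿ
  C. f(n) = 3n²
C < A < B

Comparing growth rates:
C = 3n² is O(n²)
A = 3ⁿ is O(3ⁿ)
B = nⁿ is O(nⁿ)

Therefore, the order from slowest to fastest is: C < A < B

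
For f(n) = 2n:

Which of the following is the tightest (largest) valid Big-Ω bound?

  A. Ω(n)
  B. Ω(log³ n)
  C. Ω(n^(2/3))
A

f(n) = 2n is Ω(n).
All listed options are valid Big-Ω bounds (lower bounds),
but Ω(n) is the tightest (largest valid bound).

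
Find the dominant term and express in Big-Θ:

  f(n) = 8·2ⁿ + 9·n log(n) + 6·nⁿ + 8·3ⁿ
Θ(nⁿ)

Order the terms by growth rate: 9·n log(n) ≺ 8·2ⁿ ≺ 8·3ⁿ ≺ 6·nⁿ.
The fastest-growing term 6·nⁿ dominates as n → ∞; dropping its constant factor gives Θ(nⁿ).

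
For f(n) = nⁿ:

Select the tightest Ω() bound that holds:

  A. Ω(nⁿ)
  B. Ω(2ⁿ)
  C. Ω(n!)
A

f(n) = nⁿ is Ω(nⁿ).
All listed options are valid Big-Ω bounds (lower bounds),
but Ω(nⁿ) is the tightest (largest valid bound).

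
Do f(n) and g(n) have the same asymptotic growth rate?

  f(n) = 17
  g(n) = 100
True

f(n) = 17 and g(n) = 100 are both O(1).
Since they have the same asymptotic growth rate, f(n) = Θ(g(n)) is true.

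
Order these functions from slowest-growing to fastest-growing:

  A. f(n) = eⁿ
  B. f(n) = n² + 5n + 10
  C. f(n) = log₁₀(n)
C < B < A

Comparing growth rates:
C = log₁₀(n) is O(log n)
B = n² + 5n + 10 is O(n²)
A = eⁿ is O(eⁿ)

Therefore, the order from slowest to fastest is: C < B < A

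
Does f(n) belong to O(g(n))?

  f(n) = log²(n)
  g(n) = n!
True

f(n) = log²(n) is O(log² n), and g(n) = n! is O(n!).
Since O(log² n) ⊆ O(n!) (f grows no faster than g), f(n) = O(g(n)) is true.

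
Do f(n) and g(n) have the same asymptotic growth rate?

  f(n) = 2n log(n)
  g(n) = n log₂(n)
True

f(n) = 2n log(n) and g(n) = n log₂(n) are both O(n log n).
Since they have the same asymptotic growth rate, f(n) = Θ(g(n)) is true.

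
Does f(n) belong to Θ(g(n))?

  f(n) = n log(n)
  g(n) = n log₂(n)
True

f(n) = n log(n) and g(n) = n log₂(n) are both O(n log n).
Since they have the same asymptotic growth rate, f(n) = Θ(g(n)) is true.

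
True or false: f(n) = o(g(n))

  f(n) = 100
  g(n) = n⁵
True

f(n) = 100 is O(1), and g(n) = n⁵ is O(n⁵).
Since O(1) grows strictly slower than O(n⁵), f(n) = o(g(n)) is true.
This means lim(n→∞) f(n)/g(n) = 0.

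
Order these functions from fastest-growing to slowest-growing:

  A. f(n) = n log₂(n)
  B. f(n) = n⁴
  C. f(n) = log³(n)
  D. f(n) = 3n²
B > D > A > C

Comparing growth rates:
B = n⁴ is O(n⁴)
D = 3n² is O(n²)
A = n log₂(n) is O(n log n)
C = log³(n) is O(log³ n)

Therefore, the order from fastest to slowest is: B > D > A > C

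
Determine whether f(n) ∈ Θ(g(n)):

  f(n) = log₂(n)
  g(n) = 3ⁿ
False

f(n) = log₂(n) is O(log n), and g(n) = 3ⁿ is O(3ⁿ).
Since they have different growth rates, f(n) = Θ(g(n)) is false.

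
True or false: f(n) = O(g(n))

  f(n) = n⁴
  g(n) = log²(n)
False

f(n) = n⁴ is O(n⁴), and g(n) = log²(n) is O(log² n).
Since O(n⁴) grows faster than O(log² n), f(n) = O(g(n)) is false.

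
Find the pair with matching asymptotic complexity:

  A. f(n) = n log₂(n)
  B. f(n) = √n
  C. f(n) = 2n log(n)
A and C

Examining each function:
  A. n log₂(n) is O(n log n)
  B. √n is O(√n)
  C. 2n log(n) is O(n log n)

Functions A and C both have the same complexity class.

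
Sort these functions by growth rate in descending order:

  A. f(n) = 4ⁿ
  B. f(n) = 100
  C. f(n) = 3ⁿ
A > C > B

Comparing growth rates:
A = 4ⁿ is O(4ⁿ)
C = 3ⁿ is O(3ⁿ)
B = 100 is O(1)

Therefore, the order from fastest to slowest is: A > C > B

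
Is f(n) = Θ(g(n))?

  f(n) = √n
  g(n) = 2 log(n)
False

f(n) = √n is O(√n), and g(n) = 2 log(n) is O(log n).
Since they have different growth rates, f(n) = Θ(g(n)) is false.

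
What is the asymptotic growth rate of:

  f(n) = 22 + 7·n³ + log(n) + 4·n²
Θ(n³)

Order the terms by growth rate: 22 ≺ log(n) ≺ 4·n² ≺ 7·n³.
The fastest-growing term 7·n³ dominates as n → ∞; dropping its constant factor gives Θ(n³).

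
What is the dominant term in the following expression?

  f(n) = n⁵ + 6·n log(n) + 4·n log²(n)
n⁵

Looking at each term:
  - n⁵ is O(n⁵)
  - 6·n log(n) is O(n log n)
  - 4·n log²(n) is O(n log² n)

The term n⁵ (O(n⁵)) grows fastest and dominates all others.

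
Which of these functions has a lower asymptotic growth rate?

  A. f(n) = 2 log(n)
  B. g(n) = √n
A

f(n) = 2 log(n) is O(log n), while g(n) = √n is O(√n).
Since O(log n) grows slower than O(√n), f(n) is dominated.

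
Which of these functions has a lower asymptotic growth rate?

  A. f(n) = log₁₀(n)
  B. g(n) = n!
A

f(n) = log₁₀(n) is O(log n), while g(n) = n! is O(n!).
Since O(log n) grows slower than O(n!), f(n) is dominated.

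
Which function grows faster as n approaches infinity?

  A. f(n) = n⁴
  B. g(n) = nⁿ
B

f(n) = n⁴ is O(n⁴), while g(n) = nⁿ is O(nⁿ).
Since O(nⁿ) grows faster than O(n⁴), g(n) dominates.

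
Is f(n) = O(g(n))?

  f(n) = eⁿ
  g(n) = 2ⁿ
False

f(n) = eⁿ is O(eⁿ), and g(n) = 2ⁿ is O(2ⁿ).
Since O(eⁿ) grows faster than O(2ⁿ), f(n) = O(g(n)) is false.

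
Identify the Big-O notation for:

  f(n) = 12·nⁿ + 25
O(nⁿ)

The dominant term in 12·nⁿ + 25 is 12·nⁿ, which is Θ(nⁿ).
Lower-order terms (25) are asymptotically negligible.
Constants are absorbed, so the tightest bound is O(nⁿ).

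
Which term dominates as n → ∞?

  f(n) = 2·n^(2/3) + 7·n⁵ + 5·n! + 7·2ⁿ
5·n!

Looking at each term:
  - 2·n^(2/3) is O(n^(2/3))
  - 7·n⁵ is O(n⁵)
  - 5·n! is O(n!)
  - 7·2ⁿ is O(2ⁿ)

The term 5·n! (O(n!)) grows fastest and dominates all others.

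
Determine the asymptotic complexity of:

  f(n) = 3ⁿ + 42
O(3ⁿ)

The dominant term in 3ⁿ + 42 is 3ⁿ, which is Θ(3ⁿ).
Lower-order terms (42) are asymptotically negligible.
Constants are absorbed, so the tightest bound is O(3ⁿ).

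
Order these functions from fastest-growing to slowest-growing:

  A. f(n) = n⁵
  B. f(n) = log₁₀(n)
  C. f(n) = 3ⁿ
C > A > B

Comparing growth rates:
C = 3ⁿ is O(3ⁿ)
A = n⁵ is O(n⁵)
B = log₁₀(n) is O(log n)

Therefore, the order from fastest to slowest is: C > A > B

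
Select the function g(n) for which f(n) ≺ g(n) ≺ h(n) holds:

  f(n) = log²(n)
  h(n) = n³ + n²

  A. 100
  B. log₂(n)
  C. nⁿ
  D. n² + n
D

We need g(n) with log²(n) = o(g(n)) and g(n) = o(n³ + n²), i.e. O(log² n) ≺ g ≺ O(n³).
Check each option:
  A. 100 — O(1) does not grow strictly faster than f(n)
  B. log₂(n) — O(log n) does not grow strictly faster than f(n)
  C. nⁿ — O(nⁿ) does not grow strictly slower than h(n)
  D. n² + n — O(n²) is strictly between O(log² n) and O(n³) ✓

Only option D (n² + n) lies strictly between.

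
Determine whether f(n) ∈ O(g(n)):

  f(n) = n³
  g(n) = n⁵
True

f(n) = n³ is O(n³), and g(n) = n⁵ is O(n⁵).
Since O(n³) ⊆ O(n⁵) (f grows no faster than g), f(n) = O(g(n)) is true.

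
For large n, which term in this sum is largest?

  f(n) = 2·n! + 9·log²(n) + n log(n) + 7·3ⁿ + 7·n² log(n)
2·n!

Looking at each term:
  - 2·n! is O(n!)
  - 9·log²(n) is O(log² n)
  - n log(n) is O(n log n)
  - 7·3ⁿ is O(3ⁿ)
  - 7·n² log(n) is O(n² log n)

The term 2·n! (O(n!)) grows fastest and dominates all others.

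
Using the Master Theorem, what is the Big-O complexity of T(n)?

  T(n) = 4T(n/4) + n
Θ(n log n)

Master Theorem: a = 4, b = 4, f(n) = n.
Compute the critical exponent d = log₄(4) = 1.
Compare f(n) = Θ(n) against n^d:
  k = 1 = d, so f(n) = Θ(n^d) — Case 2.
  Work is balanced across levels: T(n) = Θ(n^d log n) = Θ(n log n).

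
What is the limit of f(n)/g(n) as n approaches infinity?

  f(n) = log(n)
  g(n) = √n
0

Since log(n) (O(log n)) grows slower than √n (O(√n)),
the ratio f(n)/g(n) → 0 as n → ∞.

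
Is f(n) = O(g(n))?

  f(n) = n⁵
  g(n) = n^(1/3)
False

f(n) = n⁵ is O(n⁵), and g(n) = n^(1/3) is O(n^(1/3)).
Since O(n⁵) grows faster than O(n^(1/3)), f(n) = O(g(n)) is false.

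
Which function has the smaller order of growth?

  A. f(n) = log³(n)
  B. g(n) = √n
A

f(n) = log³(n) is O(log³ n), while g(n) = √n is O(√n).
Since O(log³ n) grows slower than O(√n), f(n) is dominated.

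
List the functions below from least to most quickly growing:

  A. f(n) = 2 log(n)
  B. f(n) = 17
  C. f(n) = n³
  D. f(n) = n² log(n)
B < A < D < C

Comparing growth rates:
B = 17 is O(1)
A = 2 log(n) is O(log n)
D = n² log(n) is O(n² log n)
C = n³ is O(n³)

Therefore, the order from slowest to fastest is: B < A < D < C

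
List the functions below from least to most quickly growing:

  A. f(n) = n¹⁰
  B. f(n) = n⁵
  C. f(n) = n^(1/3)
C < B < A

Comparing growth rates:
C = n^(1/3) is O(n^(1/3))
B = n⁵ is O(n⁵)
A = n¹⁰ is O(n¹⁰)

Therefore, the order from slowest to fastest is: C < B < A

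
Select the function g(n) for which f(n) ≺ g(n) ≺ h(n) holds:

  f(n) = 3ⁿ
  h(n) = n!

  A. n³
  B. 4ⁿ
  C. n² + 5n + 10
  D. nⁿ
B

We need g(n) with 3ⁿ = o(g(n)) and g(n) = o(n!), i.e. O(3ⁿ) ≺ g ≺ O(n!).
Check each option:
  A. n³ — O(n³) does not grow strictly faster than f(n)
  B. 4ⁿ — O(4ⁿ) is strictly between O(3ⁿ) and O(n!) ✓
  C. n² + 5n + 10 — O(n²) does not grow strictly faster than f(n)
  D. nⁿ — O(nⁿ) does not grow strictly slower than h(n)

Only option B (4ⁿ) lies strictly between.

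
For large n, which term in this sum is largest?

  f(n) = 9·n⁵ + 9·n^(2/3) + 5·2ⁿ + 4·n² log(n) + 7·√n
5·2ⁿ

Looking at each term:
  - 9·n⁵ is O(n⁵)
  - 9·n^(2/3) is O(n^(2/3))
  - 5·2ⁿ is O(2ⁿ)
  - 4·n² log(n) is O(n² log n)
  - 7·√n is O(√n)

The term 5·2ⁿ (O(2ⁿ)) grows fastest and dominates all others.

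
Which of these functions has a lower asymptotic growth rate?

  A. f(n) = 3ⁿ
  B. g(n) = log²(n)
B

f(n) = 3ⁿ is O(3ⁿ), while g(n) = log²(n) is O(log² n).
Since O(log² n) grows slower than O(3ⁿ), g(n) is dominated.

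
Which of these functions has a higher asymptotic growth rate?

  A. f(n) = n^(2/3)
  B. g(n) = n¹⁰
B

f(n) = n^(2/3) is O(n^(2/3)), while g(n) = n¹⁰ is O(n¹⁰).
Since O(n¹⁰) grows faster than O(n^(2/3)), g(n) dominates.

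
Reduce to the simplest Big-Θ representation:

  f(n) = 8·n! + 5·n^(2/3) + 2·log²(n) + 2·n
Θ(n!)

Order the terms by growth rate: 2·log²(n) ≺ 5·n^(2/3) ≺ 2·n ≺ 8·n!.
The fastest-growing term 8·n! dominates as n → ∞; dropping its constant factor gives Θ(n!).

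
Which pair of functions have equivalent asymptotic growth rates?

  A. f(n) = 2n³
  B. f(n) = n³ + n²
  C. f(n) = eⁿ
A and B

Examining each function:
  A. 2n³ is O(n³)
  B. n³ + n² is O(n³)
  C. eⁿ is O(eⁿ)

Functions A and B both have the same complexity class.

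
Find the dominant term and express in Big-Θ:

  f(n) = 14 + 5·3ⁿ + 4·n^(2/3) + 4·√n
Θ(3ⁿ)

Order the terms by growth rate: 14 ≺ 4·√n ≺ 4·n^(2/3) ≺ 5·3ⁿ.
The fastest-growing term 5·3ⁿ dominates as n → ∞; dropping its constant factor gives Θ(3ⁿ).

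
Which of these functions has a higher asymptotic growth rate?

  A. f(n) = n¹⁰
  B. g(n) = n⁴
A

f(n) = n¹⁰ is O(n¹⁰), while g(n) = n⁴ is O(n⁴).
Since O(n¹⁰) grows faster than O(n⁴), f(n) dominates.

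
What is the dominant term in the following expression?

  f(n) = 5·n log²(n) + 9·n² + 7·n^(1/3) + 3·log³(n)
9·n²

Looking at each term:
  - 5·n log²(n) is O(n log² n)
  - 9·n² is O(n²)
  - 7·n^(1/3) is O(n^(1/3))
  - 3·log³(n) is O(log³ n)

The term 9·n² (O(n²)) grows fastest and dominates all others.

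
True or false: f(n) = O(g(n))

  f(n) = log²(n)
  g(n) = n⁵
True

f(n) = log²(n) is O(log² n), and g(n) = n⁵ is O(n⁵).
Since O(log² n) ⊆ O(n⁵) (f grows no faster than g), f(n) = O(g(n)) is true.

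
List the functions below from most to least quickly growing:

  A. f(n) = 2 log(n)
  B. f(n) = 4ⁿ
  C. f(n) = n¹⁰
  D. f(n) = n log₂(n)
B > C > D > A

Comparing growth rates:
B = 4ⁿ is O(4ⁿ)
C = n¹⁰ is O(n¹⁰)
D = n log₂(n) is O(n log n)
A = 2 log(n) is O(log n)

Therefore, the order from fastest to slowest is: B > C > D > A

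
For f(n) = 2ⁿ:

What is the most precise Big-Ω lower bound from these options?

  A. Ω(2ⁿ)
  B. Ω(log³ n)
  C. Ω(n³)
A

f(n) = 2ⁿ is Ω(2ⁿ).
All listed options are valid Big-Ω bounds (lower bounds),
but Ω(2ⁿ) is the tightest (largest valid bound).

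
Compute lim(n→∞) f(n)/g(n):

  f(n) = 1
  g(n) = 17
1/17

Since 1 and 17 have the same growth rate (O(1)),
the ratio converges to a constant: 1/17.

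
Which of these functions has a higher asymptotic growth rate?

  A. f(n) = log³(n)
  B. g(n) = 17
A

f(n) = log³(n) is O(log³ n), while g(n) = 17 is O(1).
Since O(log³ n) grows faster than O(1), f(n) dominates.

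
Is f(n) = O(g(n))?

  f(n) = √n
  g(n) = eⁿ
True

f(n) = √n is O(√n), and g(n) = eⁿ is O(eⁿ).
Since O(√n) ⊆ O(eⁿ) (f grows no faster than g), f(n) = O(g(n)) is true.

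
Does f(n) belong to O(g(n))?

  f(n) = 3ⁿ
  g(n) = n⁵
False

f(n) = 3ⁿ is O(3ⁿ), and g(n) = n⁵ is O(n⁵).
Since O(3ⁿ) grows faster than O(n⁵), f(n) = O(g(n)) is false.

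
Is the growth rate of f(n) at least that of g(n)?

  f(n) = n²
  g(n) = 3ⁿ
False

f(n) = n² is O(n²), and g(n) = 3ⁿ is O(3ⁿ).
Since O(n²) grows slower than O(3ⁿ), f(n) = Ω(g(n)) is false.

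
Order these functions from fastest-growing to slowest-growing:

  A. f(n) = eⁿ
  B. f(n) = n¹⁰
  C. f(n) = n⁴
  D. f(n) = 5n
A > B > C > D

Comparing growth rates:
A = eⁿ is O(eⁿ)
B = n¹⁰ is O(n¹⁰)
C = n⁴ is O(n⁴)
D = 5n is O(n)

Therefore, the order from fastest to slowest is: A > B > C > D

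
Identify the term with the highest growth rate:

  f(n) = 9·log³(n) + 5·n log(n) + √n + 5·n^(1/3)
5·n log(n)

Looking at each term:
  - 9·log³(n) is O(log³ n)
  - 5·n log(n) is O(n log n)
  - √n is O(√n)
  - 5·n^(1/3) is O(n^(1/3))

The term 5·n log(n) (O(n log n)) grows fastest and dominates all others.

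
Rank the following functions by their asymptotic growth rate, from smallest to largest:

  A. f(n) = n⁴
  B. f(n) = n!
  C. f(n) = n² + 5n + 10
C < A < B

Comparing growth rates:
C = n² + 5n + 10 is O(n²)
A = n⁴ is O(n⁴)
B = n! is O(n!)

Therefore, the order from slowest to fastest is: C < A < B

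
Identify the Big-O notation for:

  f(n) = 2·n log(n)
O(n log n)

The dominant term in 2·n log(n) is 2·n log(n), which is Θ(n log n).
Constants are absorbed, so the tightest bound is O(n log n).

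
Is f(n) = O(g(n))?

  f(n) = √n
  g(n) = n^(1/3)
False

f(n) = √n is O(√n), and g(n) = n^(1/3) is O(n^(1/3)).
Since O(√n) grows faster than O(n^(1/3)), f(n) = O(g(n)) is false.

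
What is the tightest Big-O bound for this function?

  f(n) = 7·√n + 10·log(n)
O(√n)

The dominant term in 7·√n + 10·log(n) is 7·√n, which is Θ(√n).
Lower-order terms (10·log(n)) are asymptotically negligible.
Constants are absorbed, so the tightest bound is O(√n).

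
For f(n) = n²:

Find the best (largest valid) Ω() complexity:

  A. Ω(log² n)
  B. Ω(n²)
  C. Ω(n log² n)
B

f(n) = n² is Ω(n²).
All listed options are valid Big-Ω bounds (lower bounds),
but Ω(n²) is the tightest (largest valid bound).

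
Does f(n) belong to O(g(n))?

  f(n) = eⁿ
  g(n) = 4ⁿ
True

f(n) = eⁿ is O(eⁿ), and g(n) = 4ⁿ is O(4ⁿ).
Since O(eⁿ) ⊆ O(4ⁿ) (f grows no faster than g), f(n) = O(g(n)) is true.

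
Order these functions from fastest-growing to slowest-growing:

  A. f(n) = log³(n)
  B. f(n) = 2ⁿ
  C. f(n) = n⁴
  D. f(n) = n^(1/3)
B > C > D > A

Comparing growth rates:
B = 2ⁿ is O(2ⁿ)
C = n⁴ is O(n⁴)
D = n^(1/3) is O(n^(1/3))
A = log³(n) is O(log³ n)

Therefore, the order from fastest to slowest is: B > C > D > A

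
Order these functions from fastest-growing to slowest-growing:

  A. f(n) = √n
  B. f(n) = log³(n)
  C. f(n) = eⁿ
C > A > B

Comparing growth rates:
C = eⁿ is O(eⁿ)
A = √n is O(√n)
B = log³(n) is O(log³ n)

Therefore, the order from fastest to slowest is: C > A > B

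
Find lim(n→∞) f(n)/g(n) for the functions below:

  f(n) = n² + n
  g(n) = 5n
∞

Since n² + n (O(n²)) grows faster than 5n (O(n)),
the ratio f(n)/g(n) → ∞ as n → ∞.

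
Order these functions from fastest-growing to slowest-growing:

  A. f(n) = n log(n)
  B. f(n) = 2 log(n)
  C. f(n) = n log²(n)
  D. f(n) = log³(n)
C > A > D > B

Comparing growth rates:
C = n log²(n) is O(n log² n)
A = n log(n) is O(n log n)
D = log³(n) is O(log³ n)
B = 2 log(n) is O(log n)

Therefore, the order from fastest to slowest is: C > A > D > B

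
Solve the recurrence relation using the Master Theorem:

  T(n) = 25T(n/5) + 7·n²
Θ(n² log n)

Master Theorem: a = 25, b = 5, f(n) = 7·n².
Compute the critical exponent d = log₅(25) = 2.
Compare f(n) = Θ(n²) against n^d:
  k = 2 = d, so f(n) = Θ(n^d) — Case 2.
  Work is balanced across levels: T(n) = Θ(n^d log n) = Θ(n² log n).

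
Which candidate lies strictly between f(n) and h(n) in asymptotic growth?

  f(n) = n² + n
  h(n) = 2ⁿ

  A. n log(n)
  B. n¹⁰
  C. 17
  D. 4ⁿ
B

We need g(n) with n² + n = o(g(n)) and g(n) = o(2ⁿ), i.e. O(n²) ≺ g ≺ O(2ⁿ).
Check each option:
  A. n log(n) — O(n log n) does not grow strictly faster than f(n)
  B. n¹⁰ — O(n¹⁰) is strictly between O(n²) and O(2ⁿ) ✓
  C. 17 — O(1) does not grow strictly faster than f(n)
  D. 4ⁿ — O(4ⁿ) does not grow strictly slower than h(n)

Only option B (n¹⁰) lies strictly between.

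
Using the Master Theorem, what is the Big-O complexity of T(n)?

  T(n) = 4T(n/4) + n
Θ(n log n)

Master Theorem: a = 4, b = 4, f(n) = n.
Compute the critical exponent d = log₄(4) = 1.
Compare f(n) = Θ(n) against n^d:
  k = 1 = d, so f(n) = Θ(n^d) — Case 2.
  Work is balanced across levels: T(n) = Θ(n^d log n) = Θ(n log n).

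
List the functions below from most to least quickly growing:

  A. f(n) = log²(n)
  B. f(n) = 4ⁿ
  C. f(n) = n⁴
B > C > A

Comparing growth rates:
B = 4ⁿ is O(4ⁿ)
C = n⁴ is O(n⁴)
A = log²(n) is O(log² n)

Therefore, the order from fastest to slowest is: B > C > A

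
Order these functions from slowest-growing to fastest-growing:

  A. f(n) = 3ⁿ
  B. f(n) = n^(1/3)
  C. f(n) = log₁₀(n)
C < B < A

Comparing growth rates:
C = log₁₀(n) is O(log n)
B = n^(1/3) is O(n^(1/3))
A = 3ⁿ is O(3ⁿ)

Therefore, the order from slowest to fastest is: C < B < A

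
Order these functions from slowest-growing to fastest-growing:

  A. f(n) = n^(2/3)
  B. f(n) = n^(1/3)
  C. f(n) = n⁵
B < A < C

Comparing growth rates:
B = n^(1/3) is O(n^(1/3))
A = n^(2/3) is O(n^(2/3))
C = n⁵ is O(n⁵)

Therefore, the order from slowest to fastest is: B < A < C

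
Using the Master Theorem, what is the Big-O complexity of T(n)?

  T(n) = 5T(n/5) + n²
Θ(n²)

Master Theorem: a = 5, b = 5, f(n) = n².
Compute the critical exponent d = log₅(5) = 1.
Compare f(n) = Θ(n²) against n^d:
  k = 2 > d = 1, so f(n) = Ω(n^(d+ε)) — Case 3.
  Regularity: a·(n/b)^2/n^2 = a/b^2 = 5/25 < 1 ✓.
  The top-level work dominates: T(n) = Θ(f(n)) = Θ(n²).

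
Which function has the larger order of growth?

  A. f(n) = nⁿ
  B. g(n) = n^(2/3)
A

f(n) = nⁿ is O(nⁿ), while g(n) = n^(2/3) is O(n^(2/3)).
Since O(nⁿ) grows faster than O(n^(2/3)), f(n) dominates.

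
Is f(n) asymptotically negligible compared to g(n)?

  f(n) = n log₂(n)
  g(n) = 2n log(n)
False

f(n) = n log₂(n) is O(n log n), and g(n) = 2n log(n) is O(n log n).
Since they have the same growth rate, f(n) = o(g(n)) is false.
(f = o(g) requires f to grow strictly slower, not equal.)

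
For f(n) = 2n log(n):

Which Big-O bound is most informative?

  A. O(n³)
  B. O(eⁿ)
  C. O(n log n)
C

f(n) = 2n log(n) is O(n log n).
All listed options are valid Big-O bounds (upper bounds),
but O(n log n) is the tightest (smallest valid bound).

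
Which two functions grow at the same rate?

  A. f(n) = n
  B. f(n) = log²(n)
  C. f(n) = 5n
A and C

Examining each function:
  A. n is O(n)
  B. log²(n) is O(log² n)
  C. 5n is O(n)

Functions A and C both have the same complexity class.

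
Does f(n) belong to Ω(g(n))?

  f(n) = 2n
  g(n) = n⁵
False

f(n) = 2n is O(n), and g(n) = n⁵ is O(n⁵).
Since O(n) grows slower than O(n⁵), f(n) = Ω(g(n)) is false.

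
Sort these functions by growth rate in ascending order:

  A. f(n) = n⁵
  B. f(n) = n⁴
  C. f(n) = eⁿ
B < A < C

Comparing growth rates:
B = n⁴ is O(n⁴)
A = n⁵ is O(n⁵)
C = eⁿ is O(eⁿ)

Therefore, the order from slowest to fastest is: B < A < C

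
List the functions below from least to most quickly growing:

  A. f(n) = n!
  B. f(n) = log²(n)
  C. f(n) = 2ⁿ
B < C < A

Comparing growth rates:
B = log²(n) is O(log² n)
C = 2ⁿ is O(2ⁿ)
A = n! is O(n!)

Therefore, the order from slowest to fastest is: B < C < A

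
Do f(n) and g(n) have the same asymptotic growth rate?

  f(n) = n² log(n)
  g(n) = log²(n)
False

f(n) = n² log(n) is O(n² log n), and g(n) = log²(n) is O(log² n).
Since they have different growth rates, f(n) = Θ(g(n)) is false.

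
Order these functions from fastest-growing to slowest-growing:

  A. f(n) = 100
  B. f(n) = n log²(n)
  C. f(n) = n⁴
C > B > A

Comparing growth rates:
C = n⁴ is O(n⁴)
B = n log²(n) is O(n log² n)
A = 100 is O(1)

Therefore, the order from fastest to slowest is: C > B > A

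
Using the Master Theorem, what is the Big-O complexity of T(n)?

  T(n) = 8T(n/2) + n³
Θ(n³ log n)

Master Theorem: a = 8, b = 2, f(n) = n³.
Compute the critical exponent d = log₂(8) = 3.
Compare f(n) = Θ(n³) against n^d:
  k = 3 = d, so f(n) = Θ(n^d) — Case 2.
  Work is balanced across levels: T(n) = Θ(n^d log n) = Θ(n³ log n).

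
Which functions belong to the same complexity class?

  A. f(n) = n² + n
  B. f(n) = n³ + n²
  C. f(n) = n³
B and C

Examining each function:
  A. n² + n is O(n²)
  B. n³ + n² is O(n³)
  C. n³ is O(n³)

Functions B and C both have the same complexity class.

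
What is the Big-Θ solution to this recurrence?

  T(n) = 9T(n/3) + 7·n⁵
Θ(n⁵)

Master Theorem: a = 9, b = 3, f(n) = 7·n⁵.
Compute the critical exponent d = log₃(9) = 2.
Compare f(n) = Θ(n⁵) against n^d:
  k = 5 > d = 2, so f(n) = Ω(n^(d+ε)) — Case 3.
  Regularity: a·(n/b)^5/n^5 = a/b^5 = 9/243 < 1 ✓.
  The top-level work dominates: T(n) = Θ(f(n)) = Θ(n⁵).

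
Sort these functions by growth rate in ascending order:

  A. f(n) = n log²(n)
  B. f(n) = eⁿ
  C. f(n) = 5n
C < A < B

Comparing growth rates:
C = 5n is O(n)
A = n log²(n) is O(n log² n)
B = eⁿ is O(eⁿ)

Therefore, the order from slowest to fastest is: C < A < B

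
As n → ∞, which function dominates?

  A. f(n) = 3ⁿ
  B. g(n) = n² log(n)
A

f(n) = 3ⁿ is O(3ⁿ), while g(n) = n² log(n) is O(n² log n).
Since O(3ⁿ) grows faster than O(n² log n), f(n) dominates.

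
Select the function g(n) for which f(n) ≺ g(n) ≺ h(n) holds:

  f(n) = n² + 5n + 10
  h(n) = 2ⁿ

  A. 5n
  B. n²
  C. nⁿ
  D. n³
D

We need g(n) with n² + 5n + 10 = o(g(n)) and g(n) = o(2ⁿ), i.e. O(n²) ≺ g ≺ O(2ⁿ).
Check each option:
  A. 5n — O(n) does not grow strictly faster than f(n)
  B. n² — O(n²) does not grow strictly faster than f(n)
  C. nⁿ — O(nⁿ) does not grow strictly slower than h(n)
  D. n³ — O(n³) is strictly between O(n²) and O(2ⁿ) ✓

Only option D (n³) lies strictly between.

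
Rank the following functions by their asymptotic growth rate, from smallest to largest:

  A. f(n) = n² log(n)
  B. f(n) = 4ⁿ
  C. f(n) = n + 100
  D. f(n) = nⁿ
C < A < B < D

Comparing growth rates:
C = n + 100 is O(n)
A = n² log(n) is O(n² log n)
B = 4ⁿ is O(4ⁿ)
D = nⁿ is O(nⁿ)

Therefore, the order from slowest to fastest is: C < A < B < D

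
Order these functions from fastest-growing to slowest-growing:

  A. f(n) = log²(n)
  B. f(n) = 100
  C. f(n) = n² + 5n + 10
C > A > B

Comparing growth rates:
C = n² + 5n + 10 is O(n²)
A = log²(n) is O(log² n)
B = 100 is O(1)

Therefore, the order from fastest to slowest is: C > A > B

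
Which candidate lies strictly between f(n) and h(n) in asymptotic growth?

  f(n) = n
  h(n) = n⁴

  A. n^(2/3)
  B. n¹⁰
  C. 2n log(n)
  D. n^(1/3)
C

We need g(n) with n = o(g(n)) and g(n) = o(n⁴), i.e. O(n) ≺ g ≺ O(n⁴).
Check each option:
  A. n^(2/3) — O(n^(2/3)) does not grow strictly faster than f(n)
  B. n¹⁰ — O(n¹⁰) does not grow strictly slower than h(n)
  C. 2n log(n) — O(n log n) is strictly between O(n) and O(n⁴) ✓
  D. n^(1/3) — O(n^(1/3)) does not grow strictly faster than f(n)

Only option C (2n log(n)) lies strictly between.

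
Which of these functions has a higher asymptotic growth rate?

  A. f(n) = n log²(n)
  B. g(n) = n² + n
B

f(n) = n log²(n) is O(n log² n), while g(n) = n² + n is O(n²).
Since O(n²) grows faster than O(n log² n), g(n) dominates.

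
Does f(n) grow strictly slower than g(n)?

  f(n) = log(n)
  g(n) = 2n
True

f(n) = log(n) is O(log n), and g(n) = 2n is O(n).
Since O(log n) grows strictly slower than O(n), f(n) = o(g(n)) is true.
This means lim(n→∞) f(n)/g(n) = 0.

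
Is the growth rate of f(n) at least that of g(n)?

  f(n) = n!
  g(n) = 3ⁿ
True

f(n) = n! is O(n!), and g(n) = 3ⁿ is O(3ⁿ).
Since O(n!) grows at least as fast as O(3ⁿ), f(n) = Ω(g(n)) is true.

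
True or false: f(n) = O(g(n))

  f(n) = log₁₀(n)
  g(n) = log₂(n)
True

f(n) = log₁₀(n) and g(n) = log₂(n) are both O(log n).
Big-O permits equal growth rates (f ≤ c·g for some c), so f(n) = O(g(n)) is true.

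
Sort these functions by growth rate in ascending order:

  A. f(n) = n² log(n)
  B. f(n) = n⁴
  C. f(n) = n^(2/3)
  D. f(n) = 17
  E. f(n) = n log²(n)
D < C < E < A < B

Comparing growth rates:
D = 17 is O(1)
C = n^(2/3) is O(n^(2/3))
E = n log²(n) is O(n log² n)
A = n² log(n) is O(n² log n)
B = n⁴ is O(n⁴)

Therefore, the order from slowest to fastest is: D < C < E < A < B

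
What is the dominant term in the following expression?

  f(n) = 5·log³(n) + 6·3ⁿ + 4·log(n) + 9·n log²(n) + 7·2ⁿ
6·3ⁿ

Looking at each term:
  - 5·log³(n) is O(log³ n)
  - 6·3ⁿ is O(3ⁿ)
  - 4·log(n) is O(log n)
  - 9·n log²(n) is O(n log² n)
  - 7·2ⁿ is O(2ⁿ)

The term 6·3ⁿ (O(3ⁿ)) grows fastest and dominates all others.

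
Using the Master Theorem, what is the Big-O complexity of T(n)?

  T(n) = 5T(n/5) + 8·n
Θ(n log n)

Master Theorem: a = 5, b = 5, f(n) = 8·n.
Compute the critical exponent d = log₅(5) = 1.
Compare f(n) = Θ(n) against n^d:
  k = 1 = d, so f(n) = Θ(n^d) — Case 2.
  Work is balanced across levels: T(n) = Θ(n^d log n) = Θ(n log n).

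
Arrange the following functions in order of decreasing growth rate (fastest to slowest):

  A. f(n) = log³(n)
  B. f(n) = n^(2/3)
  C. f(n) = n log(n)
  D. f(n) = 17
C > B > A > D

Comparing growth rates:
C = n log(n) is O(n log n)
B = n^(2/3) is O(n^(2/3))
A = log³(n) is O(log³ n)
D = 17 is O(1)

Therefore, the order from fastest to slowest is: C > B > A > D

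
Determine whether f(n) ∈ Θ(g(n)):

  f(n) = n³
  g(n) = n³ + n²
True

f(n) = n³ and g(n) = n³ + n² are both O(n³).
Since they have the same asymptotic growth rate, f(n) = Θ(g(n)) is true.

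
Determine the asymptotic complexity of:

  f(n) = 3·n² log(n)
O(n² log n)

The dominant term in 3·n² log(n) is 3·n² log(n), which is Θ(n² log n).
Constants are absorbed, so the tightest bound is O(n² log n).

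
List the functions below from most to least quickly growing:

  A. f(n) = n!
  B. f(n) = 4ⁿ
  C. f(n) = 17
A > B > C

Comparing growth rates:
A = n! is O(n!)
B = 4ⁿ is O(4ⁿ)
C = 17 is O(1)

Therefore, the order from fastest to slowest is: A > B > C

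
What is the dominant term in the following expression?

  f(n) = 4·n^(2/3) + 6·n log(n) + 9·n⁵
9·n⁵

Looking at each term:
  - 4·n^(2/3) is O(n^(2/3))
  - 6·n log(n) is O(n log n)
  - 9·n⁵ is O(n⁵)

The term 9·n⁵ (O(n⁵)) grows fastest and dominates all others.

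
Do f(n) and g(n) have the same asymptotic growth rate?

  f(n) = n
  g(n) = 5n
True

f(n) = n and g(n) = 5n are both O(n).
Since they have the same asymptotic growth rate, f(n) = Θ(g(n)) is true.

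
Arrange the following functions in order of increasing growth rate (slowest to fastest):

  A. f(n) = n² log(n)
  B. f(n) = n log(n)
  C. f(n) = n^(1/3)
C < B < A

Comparing growth rates:
C = n^(1/3) is O(n^(1/3))
B = n log(n) is O(n log n)
A = n² log(n) is O(n² log n)

Therefore, the order from slowest to fastest is: C < B < A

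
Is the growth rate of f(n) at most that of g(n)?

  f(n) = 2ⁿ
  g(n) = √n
False

f(n) = 2ⁿ is O(2ⁿ), and g(n) = √n is O(√n).
Since O(2ⁿ) grows faster than O(√n), f(n) = O(g(n)) is false.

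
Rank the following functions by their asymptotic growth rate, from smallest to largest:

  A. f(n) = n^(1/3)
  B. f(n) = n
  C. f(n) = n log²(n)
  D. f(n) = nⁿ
A < B < C < D

Comparing growth rates:
A = n^(1/3) is O(n^(1/3))
B = n is O(n)
C = n log²(n) is O(n log² n)
D = nⁿ is O(nⁿ)

Therefore, the order from slowest to fastest is: A < B < C < D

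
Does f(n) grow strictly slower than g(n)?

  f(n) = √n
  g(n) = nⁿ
True

f(n) = √n is O(√n), and g(n) = nⁿ is O(nⁿ).
Since O(√n) grows strictly slower than O(nⁿ), f(n) = o(g(n)) is true.
This means lim(n→∞) f(n)/g(n) = 0.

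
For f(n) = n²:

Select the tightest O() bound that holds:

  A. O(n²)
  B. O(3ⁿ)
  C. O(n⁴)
A

f(n) = n² is O(n²).
All listed options are valid Big-O bounds (upper bounds),
but O(n²) is the tightest (smallest valid bound).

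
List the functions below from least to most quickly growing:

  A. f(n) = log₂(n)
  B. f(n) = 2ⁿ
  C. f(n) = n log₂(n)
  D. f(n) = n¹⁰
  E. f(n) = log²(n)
A < E < C < D < B

Comparing growth rates:
A = log₂(n) is O(log n)
E = log²(n) is O(log² n)
C = n log₂(n) is O(n log n)
D = n¹⁰ is O(n¹⁰)
B = 2ⁿ is O(2ⁿ)

Therefore, the order from slowest to fastest is: A < E < C < D < B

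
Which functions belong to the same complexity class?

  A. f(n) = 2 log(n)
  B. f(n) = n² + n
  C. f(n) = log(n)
A and C

Examining each function:
  A. 2 log(n) is O(log n)
  B. n² + n is O(n²)
  C. log(n) is O(log n)

Functions A and C both have the same complexity class.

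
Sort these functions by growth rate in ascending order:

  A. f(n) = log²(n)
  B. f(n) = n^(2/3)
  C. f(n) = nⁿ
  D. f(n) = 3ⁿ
A < B < D < C

Comparing growth rates:
A = log²(n) is O(log² n)
B = n^(2/3) is O(n^(2/3))
D = 3ⁿ is O(3ⁿ)
C = nⁿ is O(nⁿ)

Therefore, the order from slowest to fastest is: A < B < D < C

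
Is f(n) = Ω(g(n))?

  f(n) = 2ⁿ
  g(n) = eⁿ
False

f(n) = 2ⁿ is O(2ⁿ), and g(n) = eⁿ is O(eⁿ).
Since O(2ⁿ) grows slower than O(eⁿ), f(n) = Ω(g(n)) is false.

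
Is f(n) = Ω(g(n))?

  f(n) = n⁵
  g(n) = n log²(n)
True

f(n) = n⁵ is O(n⁵), and g(n) = n log²(n) is O(n log² n).
Since O(n⁵) grows at least as fast as O(n log² n), f(n) = Ω(g(n)) is true.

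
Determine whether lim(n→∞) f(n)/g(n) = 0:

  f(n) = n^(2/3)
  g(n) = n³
True

f(n) = n^(2/3) is O(n^(2/3)), and g(n) = n³ is O(n³).
Since O(n^(2/3)) grows strictly slower than O(n³), f(n) = o(g(n)) is true.
This means lim(n→∞) f(n)/g(n) = 0.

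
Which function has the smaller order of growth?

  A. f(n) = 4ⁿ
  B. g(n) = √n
B

f(n) = 4ⁿ is O(4ⁿ), while g(n) = √n is O(√n).
Since O(√n) grows slower than O(4ⁿ), g(n) is dominated.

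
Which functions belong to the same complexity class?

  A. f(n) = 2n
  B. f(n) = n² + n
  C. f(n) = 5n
A and C

Examining each function:
  A. 2n is O(n)
  B. n² + n is O(n²)
  C. 5n is O(n)

Functions A and C both have the same complexity class.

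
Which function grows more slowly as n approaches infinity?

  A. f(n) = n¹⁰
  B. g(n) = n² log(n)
B

f(n) = n¹⁰ is O(n¹⁰), while g(n) = n² log(n) is O(n² log n).
Since O(n² log n) grows slower than O(n¹⁰), g(n) is dominated.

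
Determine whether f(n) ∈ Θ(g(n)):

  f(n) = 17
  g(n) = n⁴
False

f(n) = 17 is O(1), and g(n) = n⁴ is O(n⁴).
Since they have different growth rates, f(n) = Θ(g(n)) is false.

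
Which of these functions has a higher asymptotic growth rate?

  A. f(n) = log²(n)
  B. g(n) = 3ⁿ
B

f(n) = log²(n) is O(log² n), while g(n) = 3ⁿ is O(3ⁿ).
Since O(3ⁿ) grows faster than O(log² n), g(n) dominates.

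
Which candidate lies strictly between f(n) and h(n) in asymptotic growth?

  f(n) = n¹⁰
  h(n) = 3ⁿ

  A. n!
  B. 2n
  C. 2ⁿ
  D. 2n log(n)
C

We need g(n) with n¹⁰ = o(g(n)) and g(n) = o(3ⁿ), i.e. O(n¹⁰) ≺ g ≺ O(3ⁿ).
Check each option:
  A. n! — O(n!) does not grow strictly slower than h(n)
  B. 2n — O(n) does not grow strictly faster than f(n)
  C. 2ⁿ — O(2ⁿ) is strictly between O(n¹⁰) and O(3ⁿ) ✓
  D. 2n log(n) — O(n log n) does not grow strictly faster than f(n)

Only option C (2ⁿ) lies strictly between.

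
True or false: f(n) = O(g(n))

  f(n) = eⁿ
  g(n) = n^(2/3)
False

f(n) = eⁿ is O(eⁿ), and g(n) = n^(2/3) is O(n^(2/3)).
Since O(eⁿ) grows faster than O(n^(2/3)), f(n) = O(g(n)) is false.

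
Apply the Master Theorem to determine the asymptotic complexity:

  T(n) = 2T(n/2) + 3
Θ(n)

Master Theorem: a = 2, b = 2, f(n) = 3.
Compute the critical exponent d = log₂(2) = 1.
Compare f(n) = Θ(1) against n^d:
  k = 0 < d = 1, so f(n) = O(n^(d-ε)) — Case 1.
  The recursion cost dominates: T(n) = Θ(n^d) = Θ(n).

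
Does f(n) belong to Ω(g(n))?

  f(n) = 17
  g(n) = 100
True

f(n) = 17 and g(n) = 100 are both O(1).
Big-Ω permits equal growth rates (f ≥ c·g for some c > 0), so f(n) = Ω(g(n)) is true.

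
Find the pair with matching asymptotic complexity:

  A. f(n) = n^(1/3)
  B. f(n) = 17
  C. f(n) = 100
B and C

Examining each function:
  A. n^(1/3) is O(n^(1/3))
  B. 17 is O(1)
  C. 100 is O(1)

Functions B and C both have the same complexity class.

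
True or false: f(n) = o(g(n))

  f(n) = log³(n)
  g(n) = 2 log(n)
False

f(n) = log³(n) is O(log³ n), and g(n) = 2 log(n) is O(log n).
Since O(log³ n) grows faster than or equal to O(log n), f(n) = o(g(n)) is false.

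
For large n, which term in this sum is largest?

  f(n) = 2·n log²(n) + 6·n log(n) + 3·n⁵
3·n⁵

Looking at each term:
  - 2·n log²(n) is O(n log² n)
  - 6·n log(n) is O(n log n)
  - 3·n⁵ is O(n⁵)

The term 3·n⁵ (O(n⁵)) grows fastest and dominates all others.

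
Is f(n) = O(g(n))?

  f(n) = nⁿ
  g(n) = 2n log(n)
False

f(n) = nⁿ is O(nⁿ), and g(n) = 2n log(n) is O(n log n).
Since O(nⁿ) grows faster than O(n log n), f(n) = O(g(n)) is false.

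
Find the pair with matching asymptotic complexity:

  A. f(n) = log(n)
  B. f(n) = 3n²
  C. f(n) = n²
B and C

Examining each function:
  A. log(n) is O(log n)
  B. 3n² is O(n²)
  C. n² is O(n²)

Functions B and C both have the same complexity class.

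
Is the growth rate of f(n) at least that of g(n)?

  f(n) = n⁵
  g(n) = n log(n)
True

f(n) = n⁵ is O(n⁵), and g(n) = n log(n) is O(n log n).
Since O(n⁵) grows at least as fast as O(n log n), f(n) = Ω(g(n)) is true.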